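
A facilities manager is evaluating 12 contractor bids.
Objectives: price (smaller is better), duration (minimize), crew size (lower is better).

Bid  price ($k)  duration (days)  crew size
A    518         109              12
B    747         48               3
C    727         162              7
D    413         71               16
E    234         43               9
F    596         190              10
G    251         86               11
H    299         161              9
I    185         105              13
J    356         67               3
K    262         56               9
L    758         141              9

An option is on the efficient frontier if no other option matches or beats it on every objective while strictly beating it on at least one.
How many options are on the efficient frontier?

4

A: dominated by E (price 234≤518, duration 43≤109, crew size 9≤12).
B: not dominated.
C: dominated by J (price 356≤727, duration 67≤162, crew size 3≤7).
D: dominated by E (price 234≤413, duration 43≤71, crew size 9≤16).
E: not dominated (best duration).
F: dominated by E (price 234≤596, duration 43≤190, crew size 9≤10).
G: dominated by E (price 234≤251, duration 43≤86, crew size 9≤11).
H: dominated by E (price 234≤299, duration 43≤161, crew size 9≤9).
I: not dominated (best price).
J: not dominated.
K: dominated by E (price 234≤262, duration 43≤56, crew size 9≤9).
L: dominated by B (price 747≤758, duration 48≤141, crew size 3≤9).
Pareto-optimal: B, E, I, J → 4.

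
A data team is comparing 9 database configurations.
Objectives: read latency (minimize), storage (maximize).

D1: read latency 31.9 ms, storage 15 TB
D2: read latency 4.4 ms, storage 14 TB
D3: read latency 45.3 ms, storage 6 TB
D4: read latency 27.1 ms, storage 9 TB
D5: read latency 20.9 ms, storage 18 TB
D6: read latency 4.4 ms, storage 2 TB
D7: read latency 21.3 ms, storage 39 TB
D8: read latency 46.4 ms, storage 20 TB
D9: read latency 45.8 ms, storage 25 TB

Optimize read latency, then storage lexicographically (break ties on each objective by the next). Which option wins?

D2

First minimize read latency: best is 4.4, kept {D2, D6}.
Then maximize storage: best is 14, kept {D2}.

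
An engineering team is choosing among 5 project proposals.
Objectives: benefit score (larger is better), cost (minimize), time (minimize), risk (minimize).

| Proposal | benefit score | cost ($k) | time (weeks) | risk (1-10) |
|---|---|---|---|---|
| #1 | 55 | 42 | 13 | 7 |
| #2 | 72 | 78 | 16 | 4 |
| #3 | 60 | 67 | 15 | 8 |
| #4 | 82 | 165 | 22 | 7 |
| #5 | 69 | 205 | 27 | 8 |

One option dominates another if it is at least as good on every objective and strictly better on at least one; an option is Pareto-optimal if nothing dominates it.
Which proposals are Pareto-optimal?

#1: not dominated (best cost).
#2: not dominated (best risk).
#3: not dominated.
#4: not dominated (best benefit score).
#5: dominated by #2 (benefit score 72≥69, cost 78≤205, time 16≤27, risk 4≤8).

#1, #2, #3, #4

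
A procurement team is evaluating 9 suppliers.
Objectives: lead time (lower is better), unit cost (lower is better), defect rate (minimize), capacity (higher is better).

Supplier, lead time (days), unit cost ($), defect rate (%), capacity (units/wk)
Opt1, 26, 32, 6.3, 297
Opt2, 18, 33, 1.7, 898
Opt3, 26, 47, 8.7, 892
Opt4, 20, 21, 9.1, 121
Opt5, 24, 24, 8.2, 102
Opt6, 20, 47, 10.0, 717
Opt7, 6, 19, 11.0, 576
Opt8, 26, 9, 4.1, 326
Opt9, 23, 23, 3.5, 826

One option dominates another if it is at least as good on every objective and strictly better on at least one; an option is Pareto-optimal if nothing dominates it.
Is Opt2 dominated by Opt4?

Opt4 vs Opt2: Opt4 is worse on lead time (20 vs 18), so it does not dominate Opt2.

No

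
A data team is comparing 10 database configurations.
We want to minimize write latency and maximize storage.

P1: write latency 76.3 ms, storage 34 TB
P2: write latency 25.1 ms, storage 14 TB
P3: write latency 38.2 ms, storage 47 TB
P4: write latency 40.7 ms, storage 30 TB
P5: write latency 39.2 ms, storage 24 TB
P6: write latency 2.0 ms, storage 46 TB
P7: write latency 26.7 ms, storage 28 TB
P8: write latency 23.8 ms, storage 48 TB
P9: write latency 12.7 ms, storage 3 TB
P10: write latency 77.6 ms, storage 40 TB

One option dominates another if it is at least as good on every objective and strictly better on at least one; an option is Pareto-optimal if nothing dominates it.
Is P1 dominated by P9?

P9 vs P1: P9 is worse on storage (3 vs 34), so it does not dominate P1.

No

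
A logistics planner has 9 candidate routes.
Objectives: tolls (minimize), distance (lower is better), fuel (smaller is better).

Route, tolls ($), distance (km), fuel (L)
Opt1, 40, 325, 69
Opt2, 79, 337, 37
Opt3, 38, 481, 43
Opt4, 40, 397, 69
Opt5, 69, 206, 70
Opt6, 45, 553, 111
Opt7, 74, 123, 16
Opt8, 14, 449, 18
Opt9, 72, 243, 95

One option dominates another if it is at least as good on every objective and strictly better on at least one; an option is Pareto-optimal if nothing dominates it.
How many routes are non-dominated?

Opt1: not dominated.
Opt2: dominated by Opt7 (tolls 74≤79, distance 123≤337, fuel 16≤37).
Opt3: dominated by Opt8 (tolls 14≤38, distance 449≤481, fuel 18≤43).
Opt4: dominated by Opt1 (tolls 40≤40, distance 325≤397, fuel 69≤69).
Opt5: not dominated.
Opt6: dominated by Opt1 (tolls 40≤45, distance 325≤553, fuel 69≤111).
Opt7: not dominated (best distance).
Opt8: not dominated (best tolls).
Opt9: dominated by Opt5 (tolls 69≤72, distance 206≤243, fuel 70≤95).
Pareto-optimal: Opt1, Opt5, Opt7, Opt8 → 4.

4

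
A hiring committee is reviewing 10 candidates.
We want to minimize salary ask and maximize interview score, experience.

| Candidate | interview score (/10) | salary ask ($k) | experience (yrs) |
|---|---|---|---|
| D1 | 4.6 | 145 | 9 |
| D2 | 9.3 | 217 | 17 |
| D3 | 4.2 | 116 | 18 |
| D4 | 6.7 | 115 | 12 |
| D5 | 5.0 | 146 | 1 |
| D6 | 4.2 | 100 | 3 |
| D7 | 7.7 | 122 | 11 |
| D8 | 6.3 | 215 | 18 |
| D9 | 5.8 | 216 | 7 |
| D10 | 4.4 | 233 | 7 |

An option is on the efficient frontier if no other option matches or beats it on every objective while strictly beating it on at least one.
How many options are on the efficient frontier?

6

D1: dominated by D4 (interview score 6.7≥4.6, salary ask 115≤145, experience 12≥9).
D2: not dominated (best interview score).
D3: not dominated.
D4: not dominated.
D5: dominated by D4 (interview score 6.7≥5.0, salary ask 115≤146, experience 12≥1).
D6: not dominated (best salary ask).
D7: not dominated.
D8: not dominated.
D9: dominated by D4 (interview score 6.7≥5.8, salary ask 115≤216, experience 12≥7).
D10: dominated by D1 (interview score 4.6≥4.4, salary ask 145≤233, experience 9≥7).
Pareto-optimal: D2, D3, D4, D6, D7, D8 → 6.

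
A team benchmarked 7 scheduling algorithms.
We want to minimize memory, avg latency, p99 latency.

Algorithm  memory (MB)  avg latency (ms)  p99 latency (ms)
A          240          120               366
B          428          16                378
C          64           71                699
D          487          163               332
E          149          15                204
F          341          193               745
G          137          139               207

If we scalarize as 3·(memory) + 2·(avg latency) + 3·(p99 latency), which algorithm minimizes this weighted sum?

A: 3·240 + 2·120 + 3·366 = 2058
B: 3·428 + 2·16 + 3·378 = 2450
C: 3·64 + 2·71 + 3·699 = 2431
D: 3·487 + 2·163 + 3·332 = 2783
E: 3·149 + 2·15 + 3·204 = 1089
F: 3·341 + 2·193 + 3·745 = 3644
G: 3·137 + 2·139 + 3·207 = 1310
Lowest: E at 1089.

E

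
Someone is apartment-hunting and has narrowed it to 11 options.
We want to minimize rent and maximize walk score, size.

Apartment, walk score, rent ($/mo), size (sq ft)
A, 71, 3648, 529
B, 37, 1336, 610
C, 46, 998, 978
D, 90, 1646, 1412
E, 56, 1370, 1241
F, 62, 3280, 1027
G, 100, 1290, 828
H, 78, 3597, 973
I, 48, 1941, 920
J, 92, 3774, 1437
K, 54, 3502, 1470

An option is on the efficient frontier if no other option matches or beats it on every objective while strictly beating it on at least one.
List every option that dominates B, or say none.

C: walk score 46≥37, rent 998≤1336, size 978≥610 — dominates B.
G: walk score 100≥37, rent 1290≤1336, size 828≥610 — dominates B.
Others (A, D, E, F, H, I, J, K) are each worse than B on at least one objective.

C, G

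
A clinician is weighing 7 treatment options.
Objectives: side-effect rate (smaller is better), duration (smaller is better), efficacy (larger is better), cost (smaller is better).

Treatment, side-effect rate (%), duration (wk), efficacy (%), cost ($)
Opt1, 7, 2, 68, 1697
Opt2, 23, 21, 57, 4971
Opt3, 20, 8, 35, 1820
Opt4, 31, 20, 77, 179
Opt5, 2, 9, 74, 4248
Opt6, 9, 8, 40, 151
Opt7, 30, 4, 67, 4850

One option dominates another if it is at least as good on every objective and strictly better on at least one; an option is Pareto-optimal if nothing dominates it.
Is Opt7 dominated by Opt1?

Yes

Opt1 vs Opt7: side-effect rate 7≤30, duration 2≤4, efficacy 68≥67, cost 1697≤4850 — Opt1 is at least as good on every objective with at least one strict improvement.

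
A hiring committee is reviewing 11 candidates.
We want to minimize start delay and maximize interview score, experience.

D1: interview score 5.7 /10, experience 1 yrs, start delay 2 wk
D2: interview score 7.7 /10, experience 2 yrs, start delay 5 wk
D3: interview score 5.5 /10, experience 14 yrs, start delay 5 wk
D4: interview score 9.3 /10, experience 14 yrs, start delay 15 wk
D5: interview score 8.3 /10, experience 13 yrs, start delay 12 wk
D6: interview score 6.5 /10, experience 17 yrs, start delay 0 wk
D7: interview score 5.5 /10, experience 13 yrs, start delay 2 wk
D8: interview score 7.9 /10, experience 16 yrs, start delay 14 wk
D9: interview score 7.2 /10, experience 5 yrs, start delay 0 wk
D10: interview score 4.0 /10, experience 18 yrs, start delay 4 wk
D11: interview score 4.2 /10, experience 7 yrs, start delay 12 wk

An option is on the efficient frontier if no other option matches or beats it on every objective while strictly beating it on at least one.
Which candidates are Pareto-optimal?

D1: dominated by D6 (interview score 6.5≥5.7, experience 17≥1, start delay 0≤2).
D2: not dominated.
D3: dominated by D6 (interview score 6.5≥5.5, experience 17≥14, start delay 0≤5).
D4: not dominated (best interview score).
D5: not dominated.
D6: not dominated.
D7: dominated by D6 (interview score 6.5≥5.5, experience 17≥13, start delay 0≤2).
D8: not dominated.
D9: not dominated.
D10: not dominated (best experience).
D11: dominated by D3 (interview score 5.5≥4.2, experience 14≥7, start delay 5≤12).

D2, D4, D5, D6, D8, D9, D10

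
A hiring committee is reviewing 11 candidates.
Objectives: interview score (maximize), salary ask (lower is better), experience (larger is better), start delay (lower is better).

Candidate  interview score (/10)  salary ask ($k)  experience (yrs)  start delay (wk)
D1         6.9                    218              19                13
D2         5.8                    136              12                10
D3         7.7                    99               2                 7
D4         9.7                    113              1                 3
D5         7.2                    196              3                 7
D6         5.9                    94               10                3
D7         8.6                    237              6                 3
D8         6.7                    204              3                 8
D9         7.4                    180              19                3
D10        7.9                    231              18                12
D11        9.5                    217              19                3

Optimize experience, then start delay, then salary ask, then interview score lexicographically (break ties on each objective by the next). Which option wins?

D9

First maximize experience: best is 19, kept {D1, D9, D11}.
Then minimize start delay: best is 3, kept {D9, D11}.
Then minimize salary ask: best is 180, kept {D9}.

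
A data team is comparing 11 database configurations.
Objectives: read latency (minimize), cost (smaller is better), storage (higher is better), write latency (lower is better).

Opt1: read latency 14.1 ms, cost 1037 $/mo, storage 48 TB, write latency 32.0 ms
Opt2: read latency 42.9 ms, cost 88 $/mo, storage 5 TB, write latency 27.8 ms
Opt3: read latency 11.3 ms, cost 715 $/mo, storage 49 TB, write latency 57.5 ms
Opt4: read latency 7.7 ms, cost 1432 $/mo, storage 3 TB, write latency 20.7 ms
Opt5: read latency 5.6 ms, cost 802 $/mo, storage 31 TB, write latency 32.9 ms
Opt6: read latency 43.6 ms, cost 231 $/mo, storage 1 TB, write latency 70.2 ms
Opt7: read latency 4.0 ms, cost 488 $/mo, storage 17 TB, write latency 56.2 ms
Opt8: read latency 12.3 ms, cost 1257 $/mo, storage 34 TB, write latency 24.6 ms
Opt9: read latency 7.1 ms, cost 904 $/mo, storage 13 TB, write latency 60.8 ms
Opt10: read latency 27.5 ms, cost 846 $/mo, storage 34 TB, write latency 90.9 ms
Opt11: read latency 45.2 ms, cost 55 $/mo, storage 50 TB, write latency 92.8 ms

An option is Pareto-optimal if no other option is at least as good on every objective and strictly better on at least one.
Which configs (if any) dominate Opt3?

Opt1: worse on read latency (14.1 vs 11.3).
Opt2: worse on read latency (42.9 vs 11.3).
Opt4: worse on cost (1432 vs 715).
Opt5: worse on cost (802 vs 715).
Opt6: worse on read latency (43.6 vs 11.3).
Opt7: worse on storage (17 vs 49).
Opt8: worse on read latency (12.3 vs 11.3).
Opt9: worse on cost (904 vs 715).
Opt10: worse on read latency (27.5 vs 11.3).
Opt11: worse on read latency (45.2 vs 11.3).
No option dominates Opt3.

none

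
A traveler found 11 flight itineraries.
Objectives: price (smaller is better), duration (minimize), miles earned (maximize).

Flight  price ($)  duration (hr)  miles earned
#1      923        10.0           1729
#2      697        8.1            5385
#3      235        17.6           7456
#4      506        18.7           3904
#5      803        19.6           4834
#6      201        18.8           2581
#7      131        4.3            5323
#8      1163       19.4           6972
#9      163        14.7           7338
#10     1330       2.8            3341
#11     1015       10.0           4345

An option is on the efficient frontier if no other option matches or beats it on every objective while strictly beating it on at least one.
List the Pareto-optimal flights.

#2, #3, #7, #9, #10

#1: dominated by #2 (price 697≤923, duration 8.1≤10.0, miles earned 5385≥1729).
#2: not dominated.
#3: not dominated (best miles earned).
#4: dominated by #3 (price 235≤506, duration 17.6≤18.7, miles earned 7456≥3904).
#5: dominated by #2 (price 697≤803, duration 8.1≤19.6, miles earned 5385≥4834).
#6: dominated by #7 (price 131≤201, duration 4.3≤18.8, miles earned 5323≥2581).
#7: not dominated (best price).
#8: dominated by #3 (price 235≤1163, duration 17.6≤19.4, miles earned 7456≥6972).
#9: not dominated.
#10: not dominated (best duration).
#11: dominated by #2 (price 697≤1015, duration 8.1≤10.0, miles earned 5385≥4345).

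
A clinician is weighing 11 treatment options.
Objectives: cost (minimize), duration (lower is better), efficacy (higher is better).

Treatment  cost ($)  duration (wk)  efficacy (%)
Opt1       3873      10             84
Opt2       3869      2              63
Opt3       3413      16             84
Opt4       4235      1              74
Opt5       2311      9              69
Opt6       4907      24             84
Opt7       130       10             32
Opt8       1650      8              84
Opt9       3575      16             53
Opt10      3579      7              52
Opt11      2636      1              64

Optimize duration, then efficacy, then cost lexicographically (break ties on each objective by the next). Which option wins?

Opt4

First minimize duration: best is 1, kept {Opt4, Opt11}.
Then maximize efficacy: best is 74, kept {Opt4}.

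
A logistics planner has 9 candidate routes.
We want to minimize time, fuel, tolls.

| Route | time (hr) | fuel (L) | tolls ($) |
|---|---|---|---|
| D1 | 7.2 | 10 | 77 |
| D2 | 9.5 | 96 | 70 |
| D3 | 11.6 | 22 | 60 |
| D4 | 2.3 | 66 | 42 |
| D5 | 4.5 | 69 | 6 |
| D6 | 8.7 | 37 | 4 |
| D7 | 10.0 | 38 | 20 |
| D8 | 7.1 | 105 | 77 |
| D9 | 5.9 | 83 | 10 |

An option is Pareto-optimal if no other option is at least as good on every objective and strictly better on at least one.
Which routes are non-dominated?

D1: not dominated (best fuel).
D2: dominated by D4 (time 2.3≤9.5, fuel 66≤96, tolls 42≤70).
D3: not dominated.
D4: not dominated (best time).
D5: not dominated.
D6: not dominated (best tolls).
D7: dominated by D6 (time 8.7≤10.0, fuel 37≤38, tolls 4≤20).
D8: dominated by D4 (time 2.3≤7.1, fuel 66≤105, tolls 42≤77).
D9: dominated by D5 (time 4.5≤5.9, fuel 69≤83, tolls 6≤10).

D1, D3, D4, D5, D6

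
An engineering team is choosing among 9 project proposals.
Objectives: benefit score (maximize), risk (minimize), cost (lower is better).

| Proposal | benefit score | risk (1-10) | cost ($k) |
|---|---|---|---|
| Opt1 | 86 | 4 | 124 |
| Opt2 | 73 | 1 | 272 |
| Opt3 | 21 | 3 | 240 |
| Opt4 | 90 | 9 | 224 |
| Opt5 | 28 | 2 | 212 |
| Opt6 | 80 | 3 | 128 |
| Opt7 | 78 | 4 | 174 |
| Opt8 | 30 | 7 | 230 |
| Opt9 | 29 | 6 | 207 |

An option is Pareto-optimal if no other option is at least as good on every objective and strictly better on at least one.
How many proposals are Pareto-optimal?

5

Opt1: not dominated (best cost).
Opt2: not dominated (best risk).
Opt3: dominated by Opt5 (benefit score 28≥21, risk 2≤3, cost 212≤240).
Opt4: not dominated (best benefit score).
Opt5: not dominated.
Opt6: not dominated.
Opt7: dominated by Opt1 (benefit score 86≥78, risk 4≤4, cost 124≤174).
Opt8: dominated by Opt1 (benefit score 86≥30, risk 4≤7, cost 124≤230).
Opt9: dominated by Opt1 (benefit score 86≥29, risk 4≤6, cost 124≤207).
Pareto-optimal: Opt1, Opt2, Opt4, Opt5, Opt6 → 5.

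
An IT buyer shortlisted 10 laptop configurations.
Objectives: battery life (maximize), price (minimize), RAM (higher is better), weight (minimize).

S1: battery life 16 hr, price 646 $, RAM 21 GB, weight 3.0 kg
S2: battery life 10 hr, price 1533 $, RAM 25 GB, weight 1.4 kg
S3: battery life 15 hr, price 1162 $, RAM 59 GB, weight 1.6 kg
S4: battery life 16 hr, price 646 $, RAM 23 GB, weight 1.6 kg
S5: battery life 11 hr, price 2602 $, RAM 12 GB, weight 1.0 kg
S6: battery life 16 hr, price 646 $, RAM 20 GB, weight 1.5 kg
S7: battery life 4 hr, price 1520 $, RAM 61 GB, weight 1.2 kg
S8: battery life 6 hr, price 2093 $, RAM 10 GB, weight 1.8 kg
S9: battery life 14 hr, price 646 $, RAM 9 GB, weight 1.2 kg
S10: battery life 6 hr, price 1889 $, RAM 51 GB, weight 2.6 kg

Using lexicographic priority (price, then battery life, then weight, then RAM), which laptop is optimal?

First minimize price: best is 646, kept {S1, S4, S6, S9}.
Then maximize battery life: best is 16, kept {S1, S4, S6}.
Then minimize weight: best is 1.5, kept {S6}.

S6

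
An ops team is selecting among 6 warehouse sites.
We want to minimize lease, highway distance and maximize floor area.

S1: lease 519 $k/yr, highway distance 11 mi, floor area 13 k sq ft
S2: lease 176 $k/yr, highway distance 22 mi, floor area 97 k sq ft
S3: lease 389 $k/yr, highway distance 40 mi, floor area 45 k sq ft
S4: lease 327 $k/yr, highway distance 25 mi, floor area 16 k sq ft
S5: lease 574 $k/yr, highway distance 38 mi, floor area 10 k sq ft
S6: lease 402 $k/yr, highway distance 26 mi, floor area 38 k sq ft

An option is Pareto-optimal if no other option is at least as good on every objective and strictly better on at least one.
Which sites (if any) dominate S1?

none

S2: worse on highway distance (22 vs 11).
S3: worse on highway distance (40 vs 11).
S4: worse on highway distance (25 vs 11).
S5: worse on lease (574 vs 519).
S6: worse on highway distance (26 vs 11).
No option dominates S1.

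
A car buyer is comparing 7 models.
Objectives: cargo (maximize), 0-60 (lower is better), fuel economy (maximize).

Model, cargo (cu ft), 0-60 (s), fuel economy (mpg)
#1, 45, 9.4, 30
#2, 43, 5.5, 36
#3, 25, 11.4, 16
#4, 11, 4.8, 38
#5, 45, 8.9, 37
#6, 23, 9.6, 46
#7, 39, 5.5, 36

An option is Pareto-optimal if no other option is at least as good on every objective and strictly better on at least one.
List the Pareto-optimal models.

#1: dominated by #5 (cargo 45≥45, 0-60 8.9≤9.4, fuel economy 37≥30).
#2: not dominated.
#3: dominated by #1 (cargo 45≥25, 0-60 9.4≤11.4, fuel economy 30≥16).
#4: not dominated (best 0-60).
#5: not dominated.
#6: not dominated (best fuel economy).
#7: dominated by #2 (cargo 43≥39, 0-60 5.5≤5.5, fuel economy 36≥36).

#2, #4, #5, #6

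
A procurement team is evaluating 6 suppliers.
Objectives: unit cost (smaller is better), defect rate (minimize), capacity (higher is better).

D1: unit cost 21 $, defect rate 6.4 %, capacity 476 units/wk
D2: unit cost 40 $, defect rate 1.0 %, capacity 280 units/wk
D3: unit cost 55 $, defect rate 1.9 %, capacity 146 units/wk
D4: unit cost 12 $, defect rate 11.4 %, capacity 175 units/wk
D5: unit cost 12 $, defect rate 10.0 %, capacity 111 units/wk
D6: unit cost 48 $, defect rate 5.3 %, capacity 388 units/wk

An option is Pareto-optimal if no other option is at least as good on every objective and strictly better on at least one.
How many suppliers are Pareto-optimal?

D1: not dominated (best capacity).
D2: not dominated (best defect rate).
D3: dominated by D2 (unit cost 40≤55, defect rate 1.0≤1.9, capacity 280≥146).
D4: not dominated.
D5: not dominated.
D6: not dominated.
Pareto-optimal: D1, D2, D4, D5, D6 → 5.

5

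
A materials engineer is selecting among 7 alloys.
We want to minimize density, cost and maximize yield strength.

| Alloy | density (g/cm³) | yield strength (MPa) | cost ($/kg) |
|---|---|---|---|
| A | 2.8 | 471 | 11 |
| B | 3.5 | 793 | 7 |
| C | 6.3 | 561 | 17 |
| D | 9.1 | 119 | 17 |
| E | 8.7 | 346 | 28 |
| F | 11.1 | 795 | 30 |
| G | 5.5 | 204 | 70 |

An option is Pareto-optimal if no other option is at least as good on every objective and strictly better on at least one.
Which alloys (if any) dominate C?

B: density 3.5≤6.3, yield strength 793≥561, cost 7≤17 — dominates C.
Others (A, D, E, F, G) are each worse than C on at least one objective.

B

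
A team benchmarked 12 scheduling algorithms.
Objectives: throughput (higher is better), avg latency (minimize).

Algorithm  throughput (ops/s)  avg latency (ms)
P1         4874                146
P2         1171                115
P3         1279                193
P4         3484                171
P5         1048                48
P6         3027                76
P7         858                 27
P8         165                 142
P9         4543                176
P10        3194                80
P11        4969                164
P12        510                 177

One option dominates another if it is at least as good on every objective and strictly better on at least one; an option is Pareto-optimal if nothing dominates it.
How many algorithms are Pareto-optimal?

6

P1: not dominated.
P2: dominated by P6 (throughput 3027≥1171, avg latency 76≤115).
P3: dominated by P1 (throughput 4874≥1279, avg latency 146≤193).
P4: dominated by P1 (throughput 4874≥3484, avg latency 146≤171).
P5: not dominated.
P6: not dominated.
P7: not dominated (best avg latency).
P8: dominated by P2 (throughput 1171≥165, avg latency 115≤142).
P9: dominated by P1 (throughput 4874≥4543, avg latency 146≤176).
P10: not dominated.
P11: not dominated (best throughput).
P12: dominated by P1 (throughput 4874≥510, avg latency 146≤177).
Pareto-optimal: P1, P5, P6, P7, P10, P11 → 6.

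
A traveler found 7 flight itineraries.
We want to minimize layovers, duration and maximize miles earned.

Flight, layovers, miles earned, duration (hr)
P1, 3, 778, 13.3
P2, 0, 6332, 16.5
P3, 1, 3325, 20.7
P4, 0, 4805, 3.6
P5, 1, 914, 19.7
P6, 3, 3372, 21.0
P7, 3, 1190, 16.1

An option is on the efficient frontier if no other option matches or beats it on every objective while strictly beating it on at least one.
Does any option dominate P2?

P1: worse on layovers (3 vs 0).
P3: worse on layovers (1 vs 0).
P4: worse on miles earned (4805 vs 6332).
P5: worse on layovers (1 vs 0).
P6: worse on layovers (3 vs 0).
P7: worse on layovers (3 vs 0).
No option is at least as good as P2 on every objective and strictly better on one.

No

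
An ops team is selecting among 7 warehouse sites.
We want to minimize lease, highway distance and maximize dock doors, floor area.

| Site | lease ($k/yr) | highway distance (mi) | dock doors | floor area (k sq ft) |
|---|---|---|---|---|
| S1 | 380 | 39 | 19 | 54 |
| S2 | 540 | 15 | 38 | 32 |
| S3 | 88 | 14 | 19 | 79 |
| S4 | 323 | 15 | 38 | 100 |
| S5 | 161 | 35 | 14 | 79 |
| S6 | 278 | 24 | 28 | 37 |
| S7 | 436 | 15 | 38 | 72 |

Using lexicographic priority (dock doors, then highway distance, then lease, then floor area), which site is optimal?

S4

First maximize dock doors: best is 38, kept {S2, S4, S7}.
Then minimize highway distance: best is 15, kept {S2, S4, S7}.
Then minimize lease: best is 323, kept {S4}.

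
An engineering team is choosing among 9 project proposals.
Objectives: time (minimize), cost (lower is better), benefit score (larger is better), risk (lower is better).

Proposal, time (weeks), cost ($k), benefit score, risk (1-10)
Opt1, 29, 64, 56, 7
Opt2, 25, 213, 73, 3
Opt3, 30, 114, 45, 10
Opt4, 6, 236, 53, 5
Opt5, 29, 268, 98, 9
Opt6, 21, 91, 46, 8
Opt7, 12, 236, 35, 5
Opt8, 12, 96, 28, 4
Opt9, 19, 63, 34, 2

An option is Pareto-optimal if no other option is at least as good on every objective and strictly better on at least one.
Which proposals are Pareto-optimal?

Opt1: not dominated.
Opt2: not dominated.
Opt3: dominated by Opt1 (time 29≤30, cost 64≤114, benefit score 56≥45, risk 7≤10).
Opt4: not dominated (best time).
Opt5: not dominated (best benefit score).
Opt6: not dominated.
Opt7: dominated by Opt4 (time 6≤12, cost 236≤236, benefit score 53≥35, risk 5≤5).
Opt8: not dominated.
Opt9: not dominated (best cost).

Opt1, Opt2, Opt4, Opt5, Opt6, Opt8, Opt9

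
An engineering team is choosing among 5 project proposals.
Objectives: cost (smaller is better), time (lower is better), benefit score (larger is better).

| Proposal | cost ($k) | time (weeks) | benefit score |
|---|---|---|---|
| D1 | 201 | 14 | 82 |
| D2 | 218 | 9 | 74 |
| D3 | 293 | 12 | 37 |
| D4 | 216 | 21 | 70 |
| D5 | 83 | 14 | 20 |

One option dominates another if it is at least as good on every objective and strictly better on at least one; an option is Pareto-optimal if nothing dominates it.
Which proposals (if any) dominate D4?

D1: cost 201≤216, time 14≤21, benefit score 82≥70 — dominates D4.
Others (D2, D3, D5) are each worse than D4 on at least one objective.

D1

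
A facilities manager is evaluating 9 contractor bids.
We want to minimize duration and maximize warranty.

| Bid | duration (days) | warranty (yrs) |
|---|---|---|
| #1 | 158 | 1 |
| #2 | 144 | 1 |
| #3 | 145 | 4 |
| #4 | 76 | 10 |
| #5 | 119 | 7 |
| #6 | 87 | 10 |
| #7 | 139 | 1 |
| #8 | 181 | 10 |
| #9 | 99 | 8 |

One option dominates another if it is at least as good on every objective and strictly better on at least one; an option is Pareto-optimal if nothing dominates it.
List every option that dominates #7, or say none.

#4: duration 76≤139, warranty 10≥1 — dominates #7.
#5: duration 119≤139, warranty 7≥1 — dominates #7.
#6: duration 87≤139, warranty 10≥1 — dominates #7.
#9: duration 99≤139, warranty 8≥1 — dominates #7.
Others (#1, #2, #3, #8) are each worse than #7 on at least one objective.

#4, #5, #6, #9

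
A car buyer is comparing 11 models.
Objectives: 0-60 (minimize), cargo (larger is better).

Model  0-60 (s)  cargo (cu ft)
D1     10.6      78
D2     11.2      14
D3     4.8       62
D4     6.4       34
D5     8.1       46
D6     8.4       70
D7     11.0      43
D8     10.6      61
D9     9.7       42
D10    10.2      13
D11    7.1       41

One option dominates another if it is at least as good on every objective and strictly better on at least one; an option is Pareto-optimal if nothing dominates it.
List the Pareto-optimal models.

D1, D3, D6

D1: not dominated (best cargo).
D2: dominated by D1 (0-60 10.6≤11.2, cargo 78≥14).
D3: not dominated (best 0-60).
D4: dominated by D3 (0-60 4.8≤6.4, cargo 62≥34).
D5: dominated by D3 (0-60 4.8≤8.1, cargo 62≥46).
D6: not dominated.
D7: dominated by D1 (0-60 10.6≤11.0, cargo 78≥43).
D8: dominated by D1 (0-60 10.6≤10.6, cargo 78≥61).
D9: dominated by D3 (0-60 4.8≤9.7, cargo 62≥42).
D10: dominated by D3 (0-60 4.8≤10.2, cargo 62≥13).
D11: dominated by D3 (0-60 4.8≤7.1, cargo 62≥41).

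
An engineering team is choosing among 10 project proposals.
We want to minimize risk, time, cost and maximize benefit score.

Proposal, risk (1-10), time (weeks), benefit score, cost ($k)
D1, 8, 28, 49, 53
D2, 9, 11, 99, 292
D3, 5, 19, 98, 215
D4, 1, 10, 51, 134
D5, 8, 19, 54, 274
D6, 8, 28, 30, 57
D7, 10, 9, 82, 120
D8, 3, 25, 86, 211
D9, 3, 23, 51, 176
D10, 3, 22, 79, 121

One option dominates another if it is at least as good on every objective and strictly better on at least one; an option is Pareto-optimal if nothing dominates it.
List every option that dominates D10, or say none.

D1: worse on risk (8 vs 3).
D2: worse on risk (9 vs 3).
D3: worse on risk (5 vs 3).
D4: worse on benefit score (51 vs 79).
D5: worse on risk (8 vs 3).
D6: worse on risk (8 vs 3).
D7: worse on risk (10 vs 3).
D8: worse on time (25 vs 22).
D9: worse on time (23 vs 22).
No option dominates D10.

none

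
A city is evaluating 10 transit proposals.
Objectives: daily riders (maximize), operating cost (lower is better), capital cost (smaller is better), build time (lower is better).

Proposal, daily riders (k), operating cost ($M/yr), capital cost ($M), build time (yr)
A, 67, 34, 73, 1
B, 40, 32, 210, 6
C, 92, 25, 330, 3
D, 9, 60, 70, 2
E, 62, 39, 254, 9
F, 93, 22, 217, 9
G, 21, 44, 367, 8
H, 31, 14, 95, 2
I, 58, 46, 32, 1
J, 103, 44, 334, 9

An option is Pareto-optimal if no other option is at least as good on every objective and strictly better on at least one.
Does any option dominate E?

Yes

A vs E: daily riders 67≥62, operating cost 34≤39, capital cost 73≤254, build time 1≤9 — A is at least as good on every objective and strictly better on at least one, so A dominates E.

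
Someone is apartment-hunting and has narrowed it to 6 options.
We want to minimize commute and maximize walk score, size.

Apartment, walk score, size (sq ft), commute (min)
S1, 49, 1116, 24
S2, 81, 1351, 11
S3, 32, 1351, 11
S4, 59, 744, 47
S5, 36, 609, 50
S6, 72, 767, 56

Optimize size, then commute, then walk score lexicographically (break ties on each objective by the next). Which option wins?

First maximize size: best is 1351, kept {S2, S3}.
Then minimize commute: best is 11, kept {S2, S3}.
Then maximize walk score: best is 81, kept {S2}.

S2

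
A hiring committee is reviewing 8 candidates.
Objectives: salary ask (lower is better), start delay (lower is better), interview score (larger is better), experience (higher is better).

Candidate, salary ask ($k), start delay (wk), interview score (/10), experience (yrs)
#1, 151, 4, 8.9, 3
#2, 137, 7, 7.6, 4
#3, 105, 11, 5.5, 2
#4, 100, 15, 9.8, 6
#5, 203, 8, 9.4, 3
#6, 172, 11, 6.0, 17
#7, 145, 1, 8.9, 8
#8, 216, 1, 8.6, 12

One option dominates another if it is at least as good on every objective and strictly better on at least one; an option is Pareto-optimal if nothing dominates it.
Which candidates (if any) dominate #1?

#7: salary ask 145≤151, start delay 1≤4, interview score 8.9≥8.9, experience 8≥3 — dominates #1.
Others (#2, #3, #4, #5, #6, #8) are each worse than #1 on at least one objective.

#7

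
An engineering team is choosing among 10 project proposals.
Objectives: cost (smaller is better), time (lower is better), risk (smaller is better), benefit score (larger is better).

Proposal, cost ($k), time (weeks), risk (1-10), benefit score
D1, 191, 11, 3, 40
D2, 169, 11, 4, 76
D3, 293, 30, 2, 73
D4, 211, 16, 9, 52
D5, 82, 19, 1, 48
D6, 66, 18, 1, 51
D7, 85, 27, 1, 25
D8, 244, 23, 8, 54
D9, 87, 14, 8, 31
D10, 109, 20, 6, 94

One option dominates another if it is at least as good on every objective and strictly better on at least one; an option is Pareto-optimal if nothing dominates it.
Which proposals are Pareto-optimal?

D1, D2, D3, D6, D9, D10

D1: not dominated.
D2: not dominated.
D3: not dominated.
D4: dominated by D2 (cost 169≤211, time 11≤16, risk 4≤9, benefit score 76≥52).
D5: dominated by D6 (cost 66≤82, time 18≤19, risk 1≤1, benefit score 51≥48).
D6: not dominated (best cost).
D7: dominated by D5 (cost 82≤85, time 19≤27, risk 1≤1, benefit score 48≥25).
D8: dominated by D2 (cost 169≤244, time 11≤23, risk 4≤8, benefit score 76≥54).
D9: not dominated.
D10: not dominated (best benefit score).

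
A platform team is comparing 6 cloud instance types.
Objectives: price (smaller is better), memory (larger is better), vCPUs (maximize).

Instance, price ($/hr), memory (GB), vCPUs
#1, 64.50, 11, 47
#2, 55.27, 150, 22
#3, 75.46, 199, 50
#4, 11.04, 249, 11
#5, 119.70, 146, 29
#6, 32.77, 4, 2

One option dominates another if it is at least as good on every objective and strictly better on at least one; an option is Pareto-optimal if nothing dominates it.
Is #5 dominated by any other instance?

#3 vs #5: price 75.46≤119.70, memory 199≥146, vCPUs 50≥29 — #3 is at least as good on every objective and strictly better on at least one, so #3 dominates #5.

Yes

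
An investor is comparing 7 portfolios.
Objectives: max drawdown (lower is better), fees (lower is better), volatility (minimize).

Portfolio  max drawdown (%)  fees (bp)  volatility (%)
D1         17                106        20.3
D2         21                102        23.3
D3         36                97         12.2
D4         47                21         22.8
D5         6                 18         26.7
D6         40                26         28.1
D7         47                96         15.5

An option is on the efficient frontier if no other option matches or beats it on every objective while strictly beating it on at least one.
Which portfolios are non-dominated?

D1: not dominated.
D2: not dominated.
D3: not dominated (best volatility).
D4: not dominated.
D5: not dominated (best max drawdown).
D6: dominated by D5 (max drawdown 6≤40, fees 18≤26, volatility 26.7≤28.1).
D7: not dominated.

D1, D2, D3, D4, D5, D7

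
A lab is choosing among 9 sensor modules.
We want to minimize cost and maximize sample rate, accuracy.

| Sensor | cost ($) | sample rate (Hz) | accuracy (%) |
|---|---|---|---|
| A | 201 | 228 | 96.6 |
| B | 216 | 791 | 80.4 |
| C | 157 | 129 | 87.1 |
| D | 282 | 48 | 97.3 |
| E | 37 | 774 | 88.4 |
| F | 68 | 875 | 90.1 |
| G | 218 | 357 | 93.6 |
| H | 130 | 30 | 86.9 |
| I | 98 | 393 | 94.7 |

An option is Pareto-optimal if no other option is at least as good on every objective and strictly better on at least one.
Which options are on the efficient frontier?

A: not dominated.
B: dominated by F (cost 68≤216, sample rate 875≥791, accuracy 90.1≥80.4).
C: dominated by E (cost 37≤157, sample rate 774≥129, accuracy 88.4≥87.1).
D: not dominated (best accuracy).
E: not dominated (best cost).
F: not dominated (best sample rate).
G: dominated by I (cost 98≤218, sample rate 393≥357, accuracy 94.7≥93.6).
H: dominated by E (cost 37≤130, sample rate 774≥30, accuracy 88.4≥86.9).
I: not dominated.

A, D, E, F, I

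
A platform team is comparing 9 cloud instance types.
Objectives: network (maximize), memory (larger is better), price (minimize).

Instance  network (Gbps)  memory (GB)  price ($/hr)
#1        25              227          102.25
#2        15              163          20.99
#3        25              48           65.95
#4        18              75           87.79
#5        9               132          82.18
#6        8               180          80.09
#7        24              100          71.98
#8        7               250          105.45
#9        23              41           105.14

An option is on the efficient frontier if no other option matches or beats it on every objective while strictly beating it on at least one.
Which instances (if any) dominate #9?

#1: network 25≥23, memory 227≥41, price 102.25≤105.14 — dominates #9.
#3: network 25≥23, memory 48≥41, price 65.95≤105.14 — dominates #9.
#7: network 24≥23, memory 100≥41, price 71.98≤105.14 — dominates #9.
Others (#2, #4, #5, #6, #8) are each worse than #9 on at least one objective.

#1, #3, #7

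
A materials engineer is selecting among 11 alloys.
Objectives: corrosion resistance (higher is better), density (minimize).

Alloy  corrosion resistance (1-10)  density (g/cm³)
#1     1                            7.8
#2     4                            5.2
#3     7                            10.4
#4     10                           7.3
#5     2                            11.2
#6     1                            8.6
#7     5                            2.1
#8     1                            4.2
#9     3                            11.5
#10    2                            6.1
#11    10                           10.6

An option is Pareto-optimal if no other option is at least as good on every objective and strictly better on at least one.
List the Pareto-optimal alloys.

#1: dominated by #2 (corrosion resistance 4≥1, density 5.2≤7.8).
#2: dominated by #7 (corrosion resistance 5≥4, density 2.1≤5.2).
#3: dominated by #4 (corrosion resistance 10≥7, density 7.3≤10.4).
#4: not dominated.
#5: dominated by #2 (corrosion resistance 4≥2, density 5.2≤11.2).
#6: dominated by #1 (corrosion resistance 1≥1, density 7.8≤8.6).
#7: not dominated (best density).
#8: dominated by #7 (corrosion resistance 5≥1, density 2.1≤4.2).
#9: dominated by #2 (corrosion resistance 4≥3, density 5.2≤11.5).
#10: dominated by #2 (corrosion resistance 4≥2, density 5.2≤6.1).
#11: dominated by #4 (corrosion resistance 10≥10, density 7.3≤10.6).

#4, #7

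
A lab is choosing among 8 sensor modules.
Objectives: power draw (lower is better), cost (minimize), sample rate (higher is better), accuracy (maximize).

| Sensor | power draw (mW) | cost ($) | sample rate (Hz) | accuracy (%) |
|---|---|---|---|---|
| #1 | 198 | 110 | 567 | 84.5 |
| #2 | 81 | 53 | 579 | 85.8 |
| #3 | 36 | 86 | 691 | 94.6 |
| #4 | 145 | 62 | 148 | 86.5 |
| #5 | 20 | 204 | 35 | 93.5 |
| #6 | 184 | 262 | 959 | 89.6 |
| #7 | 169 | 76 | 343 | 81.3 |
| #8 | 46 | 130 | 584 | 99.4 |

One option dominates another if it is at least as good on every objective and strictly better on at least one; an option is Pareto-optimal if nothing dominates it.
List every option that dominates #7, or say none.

#2

#2: power draw 81≤169, cost 53≤76, sample rate 579≥343, accuracy 85.8≥81.3 — dominates #7.
Others (#1, #3, #4, #5, #6, #8) are each worse than #7 on at least one objective.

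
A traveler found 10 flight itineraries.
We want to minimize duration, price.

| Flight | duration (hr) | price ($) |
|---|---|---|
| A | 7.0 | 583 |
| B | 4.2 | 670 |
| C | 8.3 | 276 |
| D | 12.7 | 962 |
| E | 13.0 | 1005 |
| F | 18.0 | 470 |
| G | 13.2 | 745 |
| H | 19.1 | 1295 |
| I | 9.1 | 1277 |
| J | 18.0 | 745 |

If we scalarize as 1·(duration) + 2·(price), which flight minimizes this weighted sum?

C

A: 1·7.0 + 2·583 = 1173.0
B: 1·4.2 + 2·670 = 1344.2
C: 1·8.3 + 2·276 = 560.3
D: 1·12.7 + 2·962 = 1936.7
E: 1·13.0 + 2·1005 = 2023.0
F: 1·18.0 + 2·470 = 958.0
G: 1·13.2 + 2·745 = 1503.2
H: 1·19.1 + 2·1295 = 2609.1
I: 1·9.1 + 2·1277 = 2563.1
J: 1·18.0 + 2·745 = 1508.0
Lowest: C at 560.3.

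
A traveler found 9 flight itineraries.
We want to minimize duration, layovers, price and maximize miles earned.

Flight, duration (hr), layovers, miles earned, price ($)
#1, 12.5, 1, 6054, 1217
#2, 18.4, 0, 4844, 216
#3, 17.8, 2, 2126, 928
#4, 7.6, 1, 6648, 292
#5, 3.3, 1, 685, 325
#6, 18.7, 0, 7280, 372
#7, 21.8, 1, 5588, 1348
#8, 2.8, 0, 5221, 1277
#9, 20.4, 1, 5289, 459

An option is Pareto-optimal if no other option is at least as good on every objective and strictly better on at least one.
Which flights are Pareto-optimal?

#2, #4, #5, #6, #8

#1: dominated by #4 (duration 7.6≤12.5, layovers 1≤1, miles earned 6648≥6054, price 292≤1217).
#2: not dominated (best price).
#3: dominated by #4 (duration 7.6≤17.8, layovers 1≤2, miles earned 6648≥2126, price 292≤928).
#4: not dominated.
#5: not dominated.
#6: not dominated (best miles earned).
#7: dominated by #1 (duration 12.5≤21.8, layovers 1≤1, miles earned 6054≥5588, price 1217≤1348).
#8: not dominated (best duration).
#9: dominated by #4 (duration 7.6≤20.4, layovers 1≤1, miles earned 6648≥5289, price 292≤459).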